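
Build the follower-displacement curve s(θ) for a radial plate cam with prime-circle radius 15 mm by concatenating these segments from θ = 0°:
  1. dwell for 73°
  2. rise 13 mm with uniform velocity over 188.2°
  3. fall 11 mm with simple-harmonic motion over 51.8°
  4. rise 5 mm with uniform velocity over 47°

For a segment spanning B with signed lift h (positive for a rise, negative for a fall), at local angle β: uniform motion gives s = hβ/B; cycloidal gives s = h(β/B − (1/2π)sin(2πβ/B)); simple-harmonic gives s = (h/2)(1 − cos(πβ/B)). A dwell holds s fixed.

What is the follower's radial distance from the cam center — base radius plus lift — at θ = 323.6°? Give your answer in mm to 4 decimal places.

seg 1 [0°–73°] dwell: s stays 0.0000
seg 2 [73°–261.2°] uniform, h=13: full span → s += 13 → s = 13.0000
seg 3 [261.2°–313°] simple-harmonic, h=-11: full span → s += -11 → s = 2.0000
seg 4 [313°–360°] uniform, h=5: θ=323.6° here. β=10.6, B=47. 5·10.6/47 = 1.1277 → s = 3.1277
radial distance = base radius + s = 15 + 3.1277 = 18.1277

18.1277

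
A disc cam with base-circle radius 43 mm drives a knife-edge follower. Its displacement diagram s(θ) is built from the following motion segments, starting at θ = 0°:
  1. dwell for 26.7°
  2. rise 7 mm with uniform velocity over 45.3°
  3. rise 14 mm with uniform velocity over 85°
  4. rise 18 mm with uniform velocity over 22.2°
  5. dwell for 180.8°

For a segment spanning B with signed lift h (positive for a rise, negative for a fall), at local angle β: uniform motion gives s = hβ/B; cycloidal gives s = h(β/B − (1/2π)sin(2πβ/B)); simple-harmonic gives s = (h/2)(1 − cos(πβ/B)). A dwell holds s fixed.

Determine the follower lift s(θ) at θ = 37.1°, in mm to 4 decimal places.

seg 1 [0°–26.7°] dwell: s stays 0.0000
seg 2 [26.7°–72°] uniform, h=7: θ=37.1° here. β=10.4, B=45.3. 7·10.4/45.3 = 1.6071 → s = 1.6071

1.6071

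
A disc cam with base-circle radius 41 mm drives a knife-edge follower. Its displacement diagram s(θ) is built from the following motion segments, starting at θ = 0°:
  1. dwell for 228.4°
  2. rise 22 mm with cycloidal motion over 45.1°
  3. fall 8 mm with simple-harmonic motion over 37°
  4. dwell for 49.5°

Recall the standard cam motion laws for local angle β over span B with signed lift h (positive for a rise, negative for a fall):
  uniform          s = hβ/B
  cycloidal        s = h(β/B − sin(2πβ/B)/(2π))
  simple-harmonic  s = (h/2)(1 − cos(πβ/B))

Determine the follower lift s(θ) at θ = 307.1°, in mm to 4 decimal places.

seg 1 [0°–228.4°] dwell: s stays 0.0000
seg 2 [228.4°–273.5°] cycloidal, h=22: full span → s += 22 → s = 22.0000
seg 3 [273.5°–310.5°] simple-harmonic, h=-8: θ=307.1° here. β=33.6, B=37. -8/2·(1 − cos(π·0.9081)) = -7.8345 → s = 14.1655

14.1655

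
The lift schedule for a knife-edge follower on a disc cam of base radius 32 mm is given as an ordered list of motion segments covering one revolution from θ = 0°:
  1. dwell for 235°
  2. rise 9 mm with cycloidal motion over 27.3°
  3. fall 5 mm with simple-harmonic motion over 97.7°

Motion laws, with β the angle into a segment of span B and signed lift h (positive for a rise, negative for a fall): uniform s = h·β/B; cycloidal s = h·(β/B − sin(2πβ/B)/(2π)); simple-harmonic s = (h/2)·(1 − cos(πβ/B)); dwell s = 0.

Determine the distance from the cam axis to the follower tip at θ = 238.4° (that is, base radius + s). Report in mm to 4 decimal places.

seg 1 [0°–235°] dwell: s stays 0.0000
seg 2 [235°–262.3°] cycloidal, h=9: θ=238.4° here. β=3.4, B=27.3. 9·(0.1245 − sin(2π·0.1245)/(2π)) = 0.1109 → s = 0.1109
radial distance = base radius + s = 32 + 0.1109 = 32.1109

32.1109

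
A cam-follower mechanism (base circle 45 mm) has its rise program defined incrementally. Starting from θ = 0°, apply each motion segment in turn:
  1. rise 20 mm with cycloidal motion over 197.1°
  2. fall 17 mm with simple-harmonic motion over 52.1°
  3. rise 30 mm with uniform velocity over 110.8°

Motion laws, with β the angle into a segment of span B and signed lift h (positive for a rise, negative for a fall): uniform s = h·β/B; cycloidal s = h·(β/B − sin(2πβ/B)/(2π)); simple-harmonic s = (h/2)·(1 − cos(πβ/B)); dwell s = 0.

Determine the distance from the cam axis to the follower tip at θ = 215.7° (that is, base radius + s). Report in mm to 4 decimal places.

seg 1 [0°–197.1°] cycloidal, h=20: full span → s += 20 → s = 20.0000
seg 2 [197.1°–249.2°] simple-harmonic, h=-17: θ=215.7° here. β=18.6, B=52.1. -17/2·(1 − cos(π·0.3570)) = -4.8087 → s = 15.1913
radial distance = base radius + s = 45 + 15.1913 = 60.1913

60.1913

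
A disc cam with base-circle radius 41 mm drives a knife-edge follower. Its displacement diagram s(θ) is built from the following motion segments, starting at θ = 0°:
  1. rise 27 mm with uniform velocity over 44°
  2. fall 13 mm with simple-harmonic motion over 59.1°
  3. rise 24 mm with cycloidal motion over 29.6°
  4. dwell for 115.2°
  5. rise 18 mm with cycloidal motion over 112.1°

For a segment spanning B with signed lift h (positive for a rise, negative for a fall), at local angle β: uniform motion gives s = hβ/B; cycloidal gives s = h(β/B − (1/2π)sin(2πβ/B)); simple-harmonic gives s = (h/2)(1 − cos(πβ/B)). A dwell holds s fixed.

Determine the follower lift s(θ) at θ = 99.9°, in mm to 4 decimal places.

seg 1 [0°–44°] uniform, h=27: full span → s += 27 → s = 27.0000
seg 2 [44°–103.1°] simple-harmonic, h=-13: θ=99.9° here. β=55.9, B=59.1. -13/2·(1 − cos(π·0.9459)) = -12.9062 → s = 14.0938

14.0938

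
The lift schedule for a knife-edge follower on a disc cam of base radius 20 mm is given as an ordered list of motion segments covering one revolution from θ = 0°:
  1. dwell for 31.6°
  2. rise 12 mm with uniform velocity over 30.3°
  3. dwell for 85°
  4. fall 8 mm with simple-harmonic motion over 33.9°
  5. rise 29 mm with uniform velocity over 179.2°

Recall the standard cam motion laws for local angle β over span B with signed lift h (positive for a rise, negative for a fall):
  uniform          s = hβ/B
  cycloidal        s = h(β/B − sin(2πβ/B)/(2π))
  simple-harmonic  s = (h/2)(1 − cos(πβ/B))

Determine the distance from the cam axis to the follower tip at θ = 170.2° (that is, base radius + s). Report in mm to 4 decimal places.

seg 1 [0°–31.6°] dwell: s stays 0.0000
seg 2 [31.6°–61.9°] uniform, h=12: full span → s += 12 → s = 12.0000
seg 3 [61.9°–146.9°] dwell: s stays 12.0000
seg 4 [146.9°–180.8°] simple-harmonic, h=-8: θ=170.2° here. β=23.3, B=33.9. -8/2·(1 − cos(π·0.6873)) = -6.2204 → s = 5.7796
radial distance = base radius + s = 20 + 5.7796 = 25.7796

25.7796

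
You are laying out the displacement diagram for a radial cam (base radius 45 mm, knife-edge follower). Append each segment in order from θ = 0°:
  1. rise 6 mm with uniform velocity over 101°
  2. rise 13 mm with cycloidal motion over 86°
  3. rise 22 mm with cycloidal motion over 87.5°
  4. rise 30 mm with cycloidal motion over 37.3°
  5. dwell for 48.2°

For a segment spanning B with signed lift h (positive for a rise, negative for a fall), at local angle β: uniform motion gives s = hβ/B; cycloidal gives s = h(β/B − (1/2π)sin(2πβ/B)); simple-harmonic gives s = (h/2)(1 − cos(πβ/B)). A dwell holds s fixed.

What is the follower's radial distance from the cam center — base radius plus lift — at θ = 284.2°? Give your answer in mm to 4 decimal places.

seg 1 [0°–101°] uniform, h=6: full span → s += 6 → s = 6.0000
seg 2 [101°–187°] cycloidal, h=13: full span → s += 13 → s = 19.0000
seg 3 [187°–274.5°] cycloidal, h=22: full span → s += 22 → s = 41.0000
seg 4 [274.5°–311.8°] cycloidal, h=30: θ=284.2° here. β=9.7, B=37.3. 30·(0.2601 − sin(2π·0.2601)/(2π)) = 3.0365 → s = 44.0365
radial distance = base radius + s = 45 + 44.0365 = 89.0365

89.0365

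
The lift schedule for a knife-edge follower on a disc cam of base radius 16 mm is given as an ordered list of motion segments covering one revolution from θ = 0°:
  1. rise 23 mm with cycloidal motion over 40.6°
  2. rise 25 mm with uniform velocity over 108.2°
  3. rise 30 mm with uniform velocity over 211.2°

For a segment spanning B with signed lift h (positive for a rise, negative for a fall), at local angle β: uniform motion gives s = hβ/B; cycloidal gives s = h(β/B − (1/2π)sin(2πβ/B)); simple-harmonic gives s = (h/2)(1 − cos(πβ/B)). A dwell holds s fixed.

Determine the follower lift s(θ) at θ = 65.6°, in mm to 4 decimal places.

seg 1 [0°–40.6°] cycloidal, h=23: full span → s += 23 → s = 23.0000
seg 2 [40.6°–148.8°] uniform, h=25: θ=65.6° here. β=25, B=108.2. 25·25/108.2 = 5.7763 → s = 28.7763

28.7763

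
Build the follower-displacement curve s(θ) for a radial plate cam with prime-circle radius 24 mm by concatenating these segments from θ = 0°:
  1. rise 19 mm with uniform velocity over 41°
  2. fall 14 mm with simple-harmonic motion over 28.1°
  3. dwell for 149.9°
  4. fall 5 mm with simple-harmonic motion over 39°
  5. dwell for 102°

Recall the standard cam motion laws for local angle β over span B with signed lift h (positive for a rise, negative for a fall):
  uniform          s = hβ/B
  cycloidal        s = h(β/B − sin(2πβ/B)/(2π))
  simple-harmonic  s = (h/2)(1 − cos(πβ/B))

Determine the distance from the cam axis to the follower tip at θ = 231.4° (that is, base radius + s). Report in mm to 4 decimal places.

seg 1 [0°–41°] uniform, h=19: full span → s += 19 → s = 19.0000
seg 2 [41°–69.1°] simple-harmonic, h=-14: full span → s += -14 → s = 5.0000
seg 3 [69.1°–219°] dwell: s stays 5.0000
seg 4 [219°–258°] simple-harmonic, h=-5: θ=231.4° here. β=12.4, B=39. -5/2·(1 − cos(π·0.3179)) = -1.1469 → s = 3.8531
radial distance = base radius + s = 24 + 3.8531 = 27.8531

27.8531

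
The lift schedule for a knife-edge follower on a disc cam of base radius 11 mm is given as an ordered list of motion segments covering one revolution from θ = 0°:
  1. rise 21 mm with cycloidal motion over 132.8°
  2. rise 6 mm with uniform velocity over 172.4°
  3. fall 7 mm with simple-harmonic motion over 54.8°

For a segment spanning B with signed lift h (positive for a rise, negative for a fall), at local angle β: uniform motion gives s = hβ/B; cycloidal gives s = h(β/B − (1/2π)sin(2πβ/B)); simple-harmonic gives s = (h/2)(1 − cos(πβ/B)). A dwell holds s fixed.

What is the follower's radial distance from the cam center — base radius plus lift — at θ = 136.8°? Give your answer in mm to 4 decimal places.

seg 1 [0°–132.8°] cycloidal, h=21: full span → s += 21 → s = 21.0000
seg 2 [132.8°–305.2°] uniform, h=6: θ=136.8° here. β=4, B=172.4. 6·4/172.4 = 0.1392 → s = 21.1392
radial distance = base radius + s = 11 + 21.1392 = 32.1392

32.1392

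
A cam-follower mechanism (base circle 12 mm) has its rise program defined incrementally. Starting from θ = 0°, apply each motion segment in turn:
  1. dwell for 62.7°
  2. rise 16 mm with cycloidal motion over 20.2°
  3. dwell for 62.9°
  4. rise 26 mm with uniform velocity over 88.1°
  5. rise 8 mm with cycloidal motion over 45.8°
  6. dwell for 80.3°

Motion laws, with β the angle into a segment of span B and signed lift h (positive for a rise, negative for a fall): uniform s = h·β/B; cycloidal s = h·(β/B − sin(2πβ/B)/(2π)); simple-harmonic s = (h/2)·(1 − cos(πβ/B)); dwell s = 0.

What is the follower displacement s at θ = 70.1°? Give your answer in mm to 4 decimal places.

seg 1 [0°–62.7°] dwell: s stays 0.0000
seg 2 [62.7°–82.9°] cycloidal, h=16: θ=70.1° here. β=7.4, B=20.2. 16·(0.3663 − sin(2π·0.3663)/(2π)) = 3.9655 → s = 3.9655

3.9655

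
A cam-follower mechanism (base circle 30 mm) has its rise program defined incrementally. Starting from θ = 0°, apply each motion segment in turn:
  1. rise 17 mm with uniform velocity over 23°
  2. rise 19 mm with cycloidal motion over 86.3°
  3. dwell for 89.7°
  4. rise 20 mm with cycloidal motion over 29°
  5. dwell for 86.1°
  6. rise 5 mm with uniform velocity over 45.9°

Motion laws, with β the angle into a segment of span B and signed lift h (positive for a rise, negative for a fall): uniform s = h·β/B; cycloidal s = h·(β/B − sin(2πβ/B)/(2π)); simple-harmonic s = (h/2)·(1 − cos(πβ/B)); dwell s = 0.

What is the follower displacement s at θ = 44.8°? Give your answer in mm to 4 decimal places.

seg 1 [0°–23°] uniform, h=17: full span → s += 17 → s = 17.0000
seg 2 [23°–109.3°] cycloidal, h=19: θ=44.8° here. β=21.8, B=86.3. 19·(0.2526 − sin(2π·0.2526)/(2π)) = 1.7760 → s = 18.7760

18.7760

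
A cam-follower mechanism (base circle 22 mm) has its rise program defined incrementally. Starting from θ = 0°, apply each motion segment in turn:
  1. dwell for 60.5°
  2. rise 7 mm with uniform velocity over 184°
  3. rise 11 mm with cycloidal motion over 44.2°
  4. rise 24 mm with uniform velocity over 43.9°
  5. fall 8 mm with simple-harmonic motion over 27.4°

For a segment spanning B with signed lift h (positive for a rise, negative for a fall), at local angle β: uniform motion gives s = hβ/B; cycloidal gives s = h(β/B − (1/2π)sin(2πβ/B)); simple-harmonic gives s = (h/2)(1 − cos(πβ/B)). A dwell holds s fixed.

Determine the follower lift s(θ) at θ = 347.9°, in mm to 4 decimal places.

seg 1 [0°–60.5°] dwell: s stays 0.0000
seg 2 [60.5°–244.5°] uniform, h=7: full span → s += 7 → s = 7.0000
seg 3 [244.5°–288.7°] cycloidal, h=11: full span → s += 11 → s = 18.0000
seg 4 [288.7°–332.6°] uniform, h=24: full span → s += 24 → s = 42.0000
seg 5 [332.6°–360°] simple-harmonic, h=-8: θ=347.9° here. β=15.3, B=27.4. -8/2·(1 − cos(π·0.5584)) = -4.7297 → s = 37.2703

37.2703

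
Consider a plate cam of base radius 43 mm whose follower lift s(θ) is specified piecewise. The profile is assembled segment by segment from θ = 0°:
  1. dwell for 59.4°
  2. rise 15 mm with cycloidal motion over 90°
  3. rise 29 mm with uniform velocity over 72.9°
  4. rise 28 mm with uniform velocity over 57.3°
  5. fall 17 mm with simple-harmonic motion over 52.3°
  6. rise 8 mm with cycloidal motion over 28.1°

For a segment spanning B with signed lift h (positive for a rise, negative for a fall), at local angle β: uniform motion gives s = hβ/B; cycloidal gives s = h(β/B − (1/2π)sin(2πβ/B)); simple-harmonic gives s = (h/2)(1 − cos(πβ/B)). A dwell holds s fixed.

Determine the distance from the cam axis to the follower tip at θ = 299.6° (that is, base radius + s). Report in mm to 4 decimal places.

seg 1 [0°–59.4°] dwell: s stays 0.0000
seg 2 [59.4°–149.4°] cycloidal, h=15: full span → s += 15 → s = 15.0000
seg 3 [149.4°–222.3°] uniform, h=29: full span → s += 29 → s = 44.0000
seg 4 [222.3°–279.6°] uniform, h=28: full span → s += 28 → s = 72.0000
seg 5 [279.6°–331.9°] simple-harmonic, h=-17: θ=299.6° here. β=20, B=52.3. -17/2·(1 − cos(π·0.3824)) = -5.4308 → s = 66.5692
radial distance = base radius + s = 43 + 66.5692 = 109.5692

109.5692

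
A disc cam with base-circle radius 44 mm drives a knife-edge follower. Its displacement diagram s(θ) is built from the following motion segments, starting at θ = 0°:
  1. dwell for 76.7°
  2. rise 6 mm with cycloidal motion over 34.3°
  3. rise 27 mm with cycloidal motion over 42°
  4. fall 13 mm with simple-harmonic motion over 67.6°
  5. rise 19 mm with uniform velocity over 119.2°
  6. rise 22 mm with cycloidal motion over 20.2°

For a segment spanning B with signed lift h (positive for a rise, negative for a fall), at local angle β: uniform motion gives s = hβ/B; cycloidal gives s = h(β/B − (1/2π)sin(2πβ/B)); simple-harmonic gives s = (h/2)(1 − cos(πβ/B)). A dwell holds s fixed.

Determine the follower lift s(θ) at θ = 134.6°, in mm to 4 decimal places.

seg 1 [0°–76.7°] dwell: s stays 0.0000
seg 2 [76.7°–111°] cycloidal, h=6: full span → s += 6 → s = 6.0000
seg 3 [111°–153°] cycloidal, h=27: θ=134.6° here. β=23.6, B=42. 27·(0.5619 − sin(2π·0.5619)/(2π)) = 16.8010 → s = 22.8010

22.8010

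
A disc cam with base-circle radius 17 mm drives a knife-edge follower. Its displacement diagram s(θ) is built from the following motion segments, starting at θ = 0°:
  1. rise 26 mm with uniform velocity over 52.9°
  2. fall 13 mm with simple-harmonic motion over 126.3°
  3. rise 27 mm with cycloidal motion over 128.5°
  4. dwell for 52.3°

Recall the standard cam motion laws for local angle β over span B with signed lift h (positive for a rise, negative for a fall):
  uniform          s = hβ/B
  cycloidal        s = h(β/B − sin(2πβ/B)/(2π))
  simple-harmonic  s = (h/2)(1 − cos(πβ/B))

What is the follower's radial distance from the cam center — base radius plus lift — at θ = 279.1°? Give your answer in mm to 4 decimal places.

seg 1 [0°–52.9°] uniform, h=26: full span → s += 26 → s = 26.0000
seg 2 [52.9°–179.2°] simple-harmonic, h=-13: full span → s += -13 → s = 13.0000
seg 3 [179.2°–307.7°] cycloidal, h=27: θ=279.1° here. β=99.9, B=128.5. 27·(0.7774 − sin(2π·0.7774)/(2π)) = 25.2242 → s = 38.2242
radial distance = base radius + s = 17 + 38.2242 = 55.2242

55.2242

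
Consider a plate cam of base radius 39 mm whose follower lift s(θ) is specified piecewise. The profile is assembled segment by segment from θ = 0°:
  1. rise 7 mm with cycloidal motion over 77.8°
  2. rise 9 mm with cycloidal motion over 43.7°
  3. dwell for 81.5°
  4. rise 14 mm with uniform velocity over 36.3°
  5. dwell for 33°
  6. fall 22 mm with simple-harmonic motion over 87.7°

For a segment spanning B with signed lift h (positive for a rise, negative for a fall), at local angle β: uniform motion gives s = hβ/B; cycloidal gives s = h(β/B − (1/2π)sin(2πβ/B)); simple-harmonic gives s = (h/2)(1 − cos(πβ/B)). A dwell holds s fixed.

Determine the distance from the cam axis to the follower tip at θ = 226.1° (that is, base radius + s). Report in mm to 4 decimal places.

seg 1 [0°–77.8°] cycloidal, h=7: full span → s += 7 → s = 7.0000
seg 2 [77.8°–121.5°] cycloidal, h=9: full span → s += 9 → s = 16.0000
seg 3 [121.5°–203°] dwell: s stays 16.0000
seg 4 [203°–239.3°] uniform, h=14: θ=226.1° here. β=23.1, B=36.3. 14·23.1/36.3 = 8.9091 → s = 24.9091
radial distance = base radius + s = 39 + 24.9091 = 63.9091

63.9091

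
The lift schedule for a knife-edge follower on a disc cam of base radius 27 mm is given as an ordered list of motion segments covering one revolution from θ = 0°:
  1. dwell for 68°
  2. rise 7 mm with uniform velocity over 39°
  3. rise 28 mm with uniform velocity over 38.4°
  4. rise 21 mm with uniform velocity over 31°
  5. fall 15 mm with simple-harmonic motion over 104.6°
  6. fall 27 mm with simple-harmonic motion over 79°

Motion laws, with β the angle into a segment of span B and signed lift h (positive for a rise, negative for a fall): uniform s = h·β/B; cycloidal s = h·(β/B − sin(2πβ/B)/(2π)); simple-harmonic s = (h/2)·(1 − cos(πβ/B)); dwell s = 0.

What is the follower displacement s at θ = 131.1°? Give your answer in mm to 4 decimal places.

seg 1 [0°–68°] dwell: s stays 0.0000
seg 2 [68°–107°] uniform, h=7: full span → s += 7 → s = 7.0000
seg 3 [107°–145.4°] uniform, h=28: θ=131.1° here. β=24.1, B=38.4. 28·24.1/38.4 = 17.5729 → s = 24.5729

24.5729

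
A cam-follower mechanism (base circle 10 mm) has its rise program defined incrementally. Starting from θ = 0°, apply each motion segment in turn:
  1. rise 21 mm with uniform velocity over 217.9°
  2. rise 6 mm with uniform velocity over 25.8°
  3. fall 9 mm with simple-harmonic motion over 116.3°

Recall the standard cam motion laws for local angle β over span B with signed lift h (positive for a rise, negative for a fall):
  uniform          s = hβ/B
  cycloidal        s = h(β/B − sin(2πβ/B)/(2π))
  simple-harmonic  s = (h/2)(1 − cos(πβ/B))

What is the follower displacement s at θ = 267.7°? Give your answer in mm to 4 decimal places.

seg 1 [0°–217.9°] uniform, h=21: full span → s += 21 → s = 21.0000
seg 2 [217.9°–243.7°] uniform, h=6: full span → s += 6 → s = 27.0000
seg 3 [243.7°–360°] simple-harmonic, h=-9: θ=267.7° here. β=24, B=116.3. -9/2·(1 − cos(π·0.2064)) = -0.9130 → s = 26.0870

26.0870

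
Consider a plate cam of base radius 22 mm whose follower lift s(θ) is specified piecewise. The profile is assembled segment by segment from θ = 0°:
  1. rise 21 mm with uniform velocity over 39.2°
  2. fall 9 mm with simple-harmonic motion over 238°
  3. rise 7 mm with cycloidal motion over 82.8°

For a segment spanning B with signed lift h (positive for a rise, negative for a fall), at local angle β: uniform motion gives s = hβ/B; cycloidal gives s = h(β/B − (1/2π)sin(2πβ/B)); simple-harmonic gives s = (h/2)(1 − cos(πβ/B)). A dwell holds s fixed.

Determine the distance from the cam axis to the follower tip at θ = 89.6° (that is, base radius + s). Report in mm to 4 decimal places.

seg 1 [0°–39.2°] uniform, h=21: full span → s += 21 → s = 21.0000
seg 2 [39.2°–277.2°] simple-harmonic, h=-9: θ=89.6° here. β=50.4, B=238. -9/2·(1 − cos(π·0.2118)) = -0.9596 → s = 20.0404
radial distance = base radius + s = 22 + 20.0404 = 42.0404

42.0404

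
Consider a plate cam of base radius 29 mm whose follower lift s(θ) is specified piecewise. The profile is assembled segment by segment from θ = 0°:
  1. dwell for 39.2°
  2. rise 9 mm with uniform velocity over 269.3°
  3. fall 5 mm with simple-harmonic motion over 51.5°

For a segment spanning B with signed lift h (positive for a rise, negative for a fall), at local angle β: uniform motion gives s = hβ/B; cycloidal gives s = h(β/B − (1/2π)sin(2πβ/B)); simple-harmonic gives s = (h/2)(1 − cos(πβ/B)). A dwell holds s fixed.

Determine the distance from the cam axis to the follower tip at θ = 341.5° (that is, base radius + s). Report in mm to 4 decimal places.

seg 1 [0°–39.2°] dwell: s stays 0.0000
seg 2 [39.2°–308.5°] uniform, h=9: full span → s += 9 → s = 9.0000
seg 3 [308.5°–360°] simple-harmonic, h=-5: θ=341.5° here. β=33, B=51.5. -5/2·(1 − cos(π·0.6408)) = -3.5700 → s = 5.4300
radial distance = base radius + s = 29 + 5.4300 = 34.4300

34.4300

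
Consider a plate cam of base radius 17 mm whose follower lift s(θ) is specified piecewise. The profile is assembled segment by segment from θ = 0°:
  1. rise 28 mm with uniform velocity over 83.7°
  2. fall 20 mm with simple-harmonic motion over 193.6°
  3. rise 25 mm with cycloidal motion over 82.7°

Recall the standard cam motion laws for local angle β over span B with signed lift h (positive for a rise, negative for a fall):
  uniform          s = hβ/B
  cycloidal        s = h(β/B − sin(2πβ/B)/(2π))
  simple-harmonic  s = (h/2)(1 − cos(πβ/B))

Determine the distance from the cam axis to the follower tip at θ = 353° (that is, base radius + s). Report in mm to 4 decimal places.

seg 1 [0°–83.7°] uniform, h=28: full span → s += 28 → s = 28.0000
seg 2 [83.7°–277.3°] simple-harmonic, h=-20: full span → s += -20 → s = 8.0000
seg 3 [277.3°–360°] cycloidal, h=25: θ=353° here. β=75.7, B=82.7. 25·(0.9154 − sin(2π·0.9154)/(2π)) = 24.9016 → s = 32.9016
radial distance = base radius + s = 17 + 32.9016 = 49.9016

49.9016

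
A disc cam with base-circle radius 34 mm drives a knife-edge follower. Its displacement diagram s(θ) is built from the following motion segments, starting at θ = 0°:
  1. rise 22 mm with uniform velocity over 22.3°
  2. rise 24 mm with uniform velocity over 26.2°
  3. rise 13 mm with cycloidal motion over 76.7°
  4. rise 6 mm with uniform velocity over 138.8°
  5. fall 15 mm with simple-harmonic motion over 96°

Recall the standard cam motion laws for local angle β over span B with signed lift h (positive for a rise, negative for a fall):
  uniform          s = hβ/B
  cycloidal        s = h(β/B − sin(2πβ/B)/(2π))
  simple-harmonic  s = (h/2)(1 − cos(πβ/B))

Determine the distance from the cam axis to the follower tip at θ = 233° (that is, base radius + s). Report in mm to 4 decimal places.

seg 1 [0°–22.3°] uniform, h=22: full span → s += 22 → s = 22.0000
seg 2 [22.3°–48.5°] uniform, h=24: full span → s += 24 → s = 46.0000
seg 3 [48.5°–125.2°] cycloidal, h=13: full span → s += 13 → s = 59.0000
seg 4 [125.2°–264°] uniform, h=6: θ=233° here. β=107.8, B=138.8. 6·107.8/138.8 = 4.6599 → s = 63.6599
radial distance = base radius + s = 34 + 63.6599 = 97.6599

97.6599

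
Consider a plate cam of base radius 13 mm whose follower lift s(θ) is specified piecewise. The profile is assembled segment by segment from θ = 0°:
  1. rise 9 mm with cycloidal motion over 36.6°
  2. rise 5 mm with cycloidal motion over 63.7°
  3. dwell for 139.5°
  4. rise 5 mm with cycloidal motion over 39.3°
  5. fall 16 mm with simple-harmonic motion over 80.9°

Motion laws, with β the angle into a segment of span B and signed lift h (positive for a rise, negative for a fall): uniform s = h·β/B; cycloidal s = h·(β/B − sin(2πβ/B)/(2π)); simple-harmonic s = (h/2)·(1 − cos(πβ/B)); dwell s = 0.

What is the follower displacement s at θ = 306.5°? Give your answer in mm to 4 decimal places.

seg 1 [0°–36.6°] cycloidal, h=9: full span → s += 9 → s = 9.0000
seg 2 [36.6°–100.3°] cycloidal, h=5: full span → s += 5 → s = 14.0000
seg 3 [100.3°–239.8°] dwell: s stays 14.0000
seg 4 [239.8°–279.1°] cycloidal, h=5: full span → s += 5 → s = 19.0000
seg 5 [279.1°–360°] simple-harmonic, h=-16: θ=306.5° here. β=27.4, B=80.9. -16/2·(1 − cos(π·0.3387)) = -4.1171 → s = 14.8829

14.8829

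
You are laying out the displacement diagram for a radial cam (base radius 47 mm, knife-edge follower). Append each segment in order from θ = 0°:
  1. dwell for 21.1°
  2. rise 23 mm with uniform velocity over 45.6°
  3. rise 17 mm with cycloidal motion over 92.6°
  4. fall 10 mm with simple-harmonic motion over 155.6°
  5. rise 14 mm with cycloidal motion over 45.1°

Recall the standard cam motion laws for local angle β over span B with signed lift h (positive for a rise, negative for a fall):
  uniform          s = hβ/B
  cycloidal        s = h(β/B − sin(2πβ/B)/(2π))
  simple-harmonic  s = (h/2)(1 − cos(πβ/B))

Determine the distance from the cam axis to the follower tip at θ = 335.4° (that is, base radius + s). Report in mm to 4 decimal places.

seg 1 [0°–21.1°] dwell: s stays 0.0000
seg 2 [21.1°–66.7°] uniform, h=23: full span → s += 23 → s = 23.0000
seg 3 [66.7°–159.3°] cycloidal, h=17: full span → s += 17 → s = 40.0000
seg 4 [159.3°–314.9°] simple-harmonic, h=-10: full span → s += -10 → s = 30.0000
seg 5 [314.9°–360°] cycloidal, h=14: θ=335.4° here. β=20.5, B=45.1. 14·(0.4545 − sin(2π·0.4545)/(2π)) = 5.7359 → s = 35.7359
radial distance = base radius + s = 47 + 35.7359 = 82.7359

82.7359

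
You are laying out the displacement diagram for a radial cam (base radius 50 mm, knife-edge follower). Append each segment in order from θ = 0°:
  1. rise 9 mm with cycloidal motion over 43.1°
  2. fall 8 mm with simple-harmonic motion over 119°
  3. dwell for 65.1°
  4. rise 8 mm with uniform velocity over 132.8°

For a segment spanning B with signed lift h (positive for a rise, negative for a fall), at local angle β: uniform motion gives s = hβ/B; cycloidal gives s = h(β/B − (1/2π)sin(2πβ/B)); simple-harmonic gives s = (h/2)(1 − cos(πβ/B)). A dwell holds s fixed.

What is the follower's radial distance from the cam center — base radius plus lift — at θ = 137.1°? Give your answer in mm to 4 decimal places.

seg 1 [0°–43.1°] cycloidal, h=9: full span → s += 9 → s = 9.0000
seg 2 [43.1°–162.1°] simple-harmonic, h=-8: θ=137.1° here. β=94, B=119. -8/2·(1 − cos(π·0.7899)) = -7.1600 → s = 1.8400
radial distance = base radius + s = 50 + 1.8400 = 51.8400

51.8400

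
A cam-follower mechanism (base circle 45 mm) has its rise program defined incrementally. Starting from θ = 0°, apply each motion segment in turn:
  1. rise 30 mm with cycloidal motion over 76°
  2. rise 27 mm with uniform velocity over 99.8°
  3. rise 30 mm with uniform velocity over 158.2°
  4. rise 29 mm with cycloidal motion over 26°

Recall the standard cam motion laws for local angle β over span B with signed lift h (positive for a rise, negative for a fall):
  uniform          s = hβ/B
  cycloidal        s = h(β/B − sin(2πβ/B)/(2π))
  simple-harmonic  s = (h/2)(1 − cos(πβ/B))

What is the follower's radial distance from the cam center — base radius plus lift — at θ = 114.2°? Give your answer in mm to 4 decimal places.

seg 1 [0°–76°] cycloidal, h=30: full span → s += 30 → s = 30.0000
seg 2 [76°–175.8°] uniform, h=27: θ=114.2° here. β=38.2, B=99.8. 27·38.2/99.8 = 10.3347 → s = 40.3347
radial distance = base radius + s = 45 + 40.3347 = 85.3347

85.3347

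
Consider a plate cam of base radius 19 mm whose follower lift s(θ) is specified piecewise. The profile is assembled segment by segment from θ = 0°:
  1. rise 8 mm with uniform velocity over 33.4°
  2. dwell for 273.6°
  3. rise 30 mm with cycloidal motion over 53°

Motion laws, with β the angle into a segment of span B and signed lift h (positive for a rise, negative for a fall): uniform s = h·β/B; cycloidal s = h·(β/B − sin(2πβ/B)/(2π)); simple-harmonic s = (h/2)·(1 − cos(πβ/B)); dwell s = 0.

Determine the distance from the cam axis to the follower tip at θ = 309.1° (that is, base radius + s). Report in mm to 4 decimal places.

seg 1 [0°–33.4°] uniform, h=8: full span → s += 8 → s = 8.0000
seg 2 [33.4°–307°] dwell: s stays 8.0000
seg 3 [307°–360°] cycloidal, h=30: θ=309.1° here. β=2.1, B=53. 30·(0.0396 − sin(2π·0.0396)/(2π)) = 0.0122 → s = 8.0122
radial distance = base radius + s = 19 + 8.0122 = 27.0122

27.0122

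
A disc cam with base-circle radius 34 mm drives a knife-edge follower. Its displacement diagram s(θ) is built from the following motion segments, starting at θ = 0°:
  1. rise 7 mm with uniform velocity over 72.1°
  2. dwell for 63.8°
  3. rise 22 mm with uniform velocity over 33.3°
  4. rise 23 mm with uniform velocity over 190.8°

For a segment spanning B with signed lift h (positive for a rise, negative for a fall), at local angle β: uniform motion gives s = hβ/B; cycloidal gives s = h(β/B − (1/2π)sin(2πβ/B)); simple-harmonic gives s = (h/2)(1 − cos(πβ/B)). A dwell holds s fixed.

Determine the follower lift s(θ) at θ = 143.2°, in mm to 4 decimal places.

seg 1 [0°–72.1°] uniform, h=7: full span → s += 7 → s = 7.0000
seg 2 [72.1°–135.9°] dwell: s stays 7.0000
seg 3 [135.9°–169.2°] uniform, h=22: θ=143.2° here. β=7.3, B=33.3. 22·7.3/33.3 = 4.8228 → s = 11.8228

11.8228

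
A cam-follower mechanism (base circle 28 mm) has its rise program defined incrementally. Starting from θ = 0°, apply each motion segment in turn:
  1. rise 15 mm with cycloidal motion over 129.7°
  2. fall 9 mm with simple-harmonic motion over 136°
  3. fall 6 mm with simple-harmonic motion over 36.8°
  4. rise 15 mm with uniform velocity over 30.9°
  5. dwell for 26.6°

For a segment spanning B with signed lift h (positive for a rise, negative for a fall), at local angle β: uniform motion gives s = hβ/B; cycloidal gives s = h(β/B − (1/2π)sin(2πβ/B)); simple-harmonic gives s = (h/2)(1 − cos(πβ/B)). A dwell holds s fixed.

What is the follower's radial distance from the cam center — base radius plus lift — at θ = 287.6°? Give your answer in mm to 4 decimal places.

seg 1 [0°–129.7°] cycloidal, h=15: full span → s += 15 → s = 15.0000
seg 2 [129.7°–265.7°] simple-harmonic, h=-9: full span → s += -9 → s = 6.0000
seg 3 [265.7°–302.5°] simple-harmonic, h=-6: θ=287.6° here. β=21.9, B=36.8. -6/2·(1 − cos(π·0.5951)) = -3.8831 → s = 2.1169
radial distance = base radius + s = 28 + 2.1169 = 30.1169

30.1169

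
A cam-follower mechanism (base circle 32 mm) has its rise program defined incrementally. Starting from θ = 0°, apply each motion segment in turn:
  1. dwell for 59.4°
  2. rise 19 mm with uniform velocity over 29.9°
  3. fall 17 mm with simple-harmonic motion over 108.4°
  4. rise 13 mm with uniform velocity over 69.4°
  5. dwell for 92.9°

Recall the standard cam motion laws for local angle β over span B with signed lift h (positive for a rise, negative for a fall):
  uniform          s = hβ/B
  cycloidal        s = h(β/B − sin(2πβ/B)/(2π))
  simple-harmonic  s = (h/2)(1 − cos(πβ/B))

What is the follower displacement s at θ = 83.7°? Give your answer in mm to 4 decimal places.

seg 1 [0°–59.4°] dwell: s stays 0.0000
seg 2 [59.4°–89.3°] uniform, h=19: θ=83.7° here. β=24.3, B=29.9. 19·24.3/29.9 = 15.4415 → s = 15.4415

15.4415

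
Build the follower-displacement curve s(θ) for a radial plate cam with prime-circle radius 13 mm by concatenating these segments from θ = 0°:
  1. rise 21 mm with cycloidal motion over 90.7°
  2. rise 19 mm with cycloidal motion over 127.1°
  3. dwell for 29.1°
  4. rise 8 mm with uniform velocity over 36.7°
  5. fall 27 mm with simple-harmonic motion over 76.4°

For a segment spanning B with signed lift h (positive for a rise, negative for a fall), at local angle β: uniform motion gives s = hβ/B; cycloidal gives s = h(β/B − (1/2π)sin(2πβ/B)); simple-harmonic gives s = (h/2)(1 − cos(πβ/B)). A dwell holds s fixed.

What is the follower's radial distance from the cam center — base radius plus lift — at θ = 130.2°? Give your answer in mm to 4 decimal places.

seg 1 [0°–90.7°] cycloidal, h=21: full span → s += 21 → s = 21.0000
seg 2 [90.7°–217.8°] cycloidal, h=19: θ=130.2° here. β=39.5, B=127.1. 19·(0.3108 − sin(2π·0.3108)/(2π)) = 3.0987 → s = 24.0987
radial distance = base radius + s = 13 + 24.0987 = 37.0987

37.0987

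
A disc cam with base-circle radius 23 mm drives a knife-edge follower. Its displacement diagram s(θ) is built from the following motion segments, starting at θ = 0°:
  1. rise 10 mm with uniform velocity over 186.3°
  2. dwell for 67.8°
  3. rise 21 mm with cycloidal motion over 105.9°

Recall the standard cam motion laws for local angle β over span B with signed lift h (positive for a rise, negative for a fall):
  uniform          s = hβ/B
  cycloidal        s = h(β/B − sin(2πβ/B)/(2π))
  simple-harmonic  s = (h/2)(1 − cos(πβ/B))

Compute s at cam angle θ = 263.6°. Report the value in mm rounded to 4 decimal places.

seg 1 [0°–186.3°] uniform, h=10: full span → s += 10 → s = 10.0000
seg 2 [186.3°–254.1°] dwell: s stays 10.0000
seg 3 [254.1°–360°] cycloidal, h=21: θ=263.6° here. β=9.5, B=105.9. 21·(0.0897 − sin(2π·0.0897)/(2π)) = 0.0982 → s = 10.0982

10.0982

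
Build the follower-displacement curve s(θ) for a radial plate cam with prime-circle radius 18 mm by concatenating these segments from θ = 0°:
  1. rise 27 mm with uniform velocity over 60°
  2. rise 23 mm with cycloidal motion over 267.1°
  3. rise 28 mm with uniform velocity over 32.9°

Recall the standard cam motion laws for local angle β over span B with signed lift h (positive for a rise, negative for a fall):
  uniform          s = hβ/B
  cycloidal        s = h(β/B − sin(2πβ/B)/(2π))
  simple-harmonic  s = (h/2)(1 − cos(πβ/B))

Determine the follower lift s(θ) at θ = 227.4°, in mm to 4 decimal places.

seg 1 [0°–60°] uniform, h=27: full span → s += 27 → s = 27.0000
seg 2 [60°–327.1°] cycloidal, h=23: θ=227.4° here. β=167.4, B=267.1. 23·(0.6267 − sin(2π·0.6267)/(2π)) = 17.0312 → s = 44.0312

44.0312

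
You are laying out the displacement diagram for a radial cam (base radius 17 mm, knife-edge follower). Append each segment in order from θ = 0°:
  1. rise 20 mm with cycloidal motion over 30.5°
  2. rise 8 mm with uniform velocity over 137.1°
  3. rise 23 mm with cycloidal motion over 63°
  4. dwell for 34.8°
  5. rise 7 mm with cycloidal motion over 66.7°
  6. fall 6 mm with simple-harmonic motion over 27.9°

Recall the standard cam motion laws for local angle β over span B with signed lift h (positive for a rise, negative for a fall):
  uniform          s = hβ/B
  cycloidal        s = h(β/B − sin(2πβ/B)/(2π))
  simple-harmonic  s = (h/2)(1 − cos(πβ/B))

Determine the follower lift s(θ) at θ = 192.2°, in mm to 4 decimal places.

seg 1 [0°–30.5°] cycloidal, h=20: full span → s += 20 → s = 20.0000
seg 2 [30.5°–167.6°] uniform, h=8: full span → s += 8 → s = 28.0000
seg 3 [167.6°–230.6°] cycloidal, h=23: θ=192.2° here. β=24.6, B=63. 23·(0.3905 − sin(2π·0.3905)/(2π)) = 6.6561 → s = 34.6561

34.6561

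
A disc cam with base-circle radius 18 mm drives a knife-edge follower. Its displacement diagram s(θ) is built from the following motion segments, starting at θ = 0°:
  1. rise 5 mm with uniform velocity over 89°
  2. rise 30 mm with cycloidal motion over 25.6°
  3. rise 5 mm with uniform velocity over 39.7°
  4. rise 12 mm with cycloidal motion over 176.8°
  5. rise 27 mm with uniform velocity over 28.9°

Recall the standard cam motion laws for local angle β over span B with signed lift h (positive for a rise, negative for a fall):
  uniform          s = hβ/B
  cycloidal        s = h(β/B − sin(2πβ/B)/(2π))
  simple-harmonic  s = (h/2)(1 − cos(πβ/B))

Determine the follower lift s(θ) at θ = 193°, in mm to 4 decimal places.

seg 1 [0°–89°] uniform, h=5: full span → s += 5 → s = 5.0000
seg 2 [89°–114.6°] cycloidal, h=30: full span → s += 30 → s = 35.0000
seg 3 [114.6°–154.3°] uniform, h=5: full span → s += 5 → s = 40.0000
seg 4 [154.3°–331.1°] cycloidal, h=12: θ=193° here. β=38.7, B=176.8. 12·(0.2189 − sin(2π·0.2189)/(2π)) = 0.7532 → s = 40.7532

40.7532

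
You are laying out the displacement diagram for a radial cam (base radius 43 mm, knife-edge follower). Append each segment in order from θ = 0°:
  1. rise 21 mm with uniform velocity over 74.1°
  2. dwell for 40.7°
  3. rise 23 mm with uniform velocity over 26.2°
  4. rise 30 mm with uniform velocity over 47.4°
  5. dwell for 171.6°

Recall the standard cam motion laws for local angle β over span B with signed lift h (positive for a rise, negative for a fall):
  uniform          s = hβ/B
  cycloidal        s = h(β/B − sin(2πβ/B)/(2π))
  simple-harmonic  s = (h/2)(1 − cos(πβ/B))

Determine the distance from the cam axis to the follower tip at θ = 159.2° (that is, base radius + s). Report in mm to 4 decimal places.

seg 1 [0°–74.1°] uniform, h=21: full span → s += 21 → s = 21.0000
seg 2 [74.1°–114.8°] dwell: s stays 21.0000
seg 3 [114.8°–141°] uniform, h=23: full span → s += 23 → s = 44.0000
seg 4 [141°–188.4°] uniform, h=30: θ=159.2° here. β=18.2, B=47.4. 30·18.2/47.4 = 11.5190 → s = 55.5190
radial distance = base radius + s = 43 + 55.5190 = 98.5190

98.5190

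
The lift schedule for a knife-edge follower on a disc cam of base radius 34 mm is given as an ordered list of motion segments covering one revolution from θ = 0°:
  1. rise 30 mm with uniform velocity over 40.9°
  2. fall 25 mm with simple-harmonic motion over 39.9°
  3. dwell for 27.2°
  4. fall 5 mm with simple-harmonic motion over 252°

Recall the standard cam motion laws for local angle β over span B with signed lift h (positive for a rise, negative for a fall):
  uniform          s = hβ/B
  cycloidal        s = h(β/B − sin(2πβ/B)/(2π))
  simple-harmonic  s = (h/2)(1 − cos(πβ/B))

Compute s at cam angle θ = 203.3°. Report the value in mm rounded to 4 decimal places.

seg 1 [0°–40.9°] uniform, h=30: full span → s += 30 → s = 30.0000
seg 2 [40.9°–80.8°] simple-harmonic, h=-25: full span → s += -25 → s = 5.0000
seg 3 [80.8°–108°] dwell: s stays 5.0000
seg 4 [108°–360°] simple-harmonic, h=-5: θ=203.3° here. β=95.3, B=252. -5/2·(1 − cos(π·0.3782)) = -1.5664 → s = 3.4336

3.4336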